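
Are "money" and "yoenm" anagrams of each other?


Word 1: "money" → sorted: emnoy
Word 2: "yoenm" → sorted: emnoy
Same letters? emnoy == emnoy
Anagram = Yes


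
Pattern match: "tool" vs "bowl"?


Pattern of "tool": [0, 1, 1, 2]
Pattern of "bowl": [0, 1, 2, 3]
Patterns do not match
Same pattern = No


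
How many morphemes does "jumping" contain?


Word: "jumping"
Morphemes: jump / -ing
Each morpheme carries meaning
= 2 morphemes


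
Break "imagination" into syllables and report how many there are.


Word: "imagination"
Syllable breakdown: i-mag-i-na-tion
Counting: 5 parts
= 5 syllables


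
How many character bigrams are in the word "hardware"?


Word: "hardware" (length 8)
Number of 2-grams = length - 2 + 1 = 8 - 2 + 1
= 7


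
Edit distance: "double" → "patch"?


Word 1: "double" (length 6)
Word 2: "patch" (length 5)
One optimal edit sequence (insert/delete/substitute each cost 1):
  1. delete 'd'  (+1)
  2. substitute 'o' -> 'p'  (+1)
  3. substitute 'u' -> 'a'  (+1)
  4. substitute 'b' -> 't'  (+1)
  5. substitute 'l' -> 'c'  (+1)
  6. substitute 'e' -> 'h'  (+1)
Total edit operations: 6
Edit distance = 6


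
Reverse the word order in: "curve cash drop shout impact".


Original: "curve cash drop shout impact"
Words (1..n): curve | cash | drop | shout | impact
Reversed (n..1): impact | shout | drop | cash | curve
Result = "impact shout drop cash curve"


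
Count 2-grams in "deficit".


Word: "deficit" (length 7)
Number of 2-grams = length - 2 + 1 = 7 - 2 + 1
= 6


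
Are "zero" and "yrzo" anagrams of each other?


Word 1: "zero" → sorted: eorz
Word 2: "yrzo" → sorted: oryz
Same letters? eorz != oryz
Anagram = No


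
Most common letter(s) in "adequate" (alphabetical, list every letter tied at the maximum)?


Word: "adequate"
Letter counts:
  'a': 2
  'd': 1
  'e': 2
  'q': 1
  't': 1
  'u': 1
Maximum count = 2
Most frequent = 'a', 'e' (2 times each)


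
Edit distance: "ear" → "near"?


Word 1: "ear" (length 3)
Word 2: "near" (length 4)
One optimal edit sequence (insert/delete/substitute each cost 1):
  1. insert 'n'  (+1)
  2. keep 'e'
  3. keep 'a'
  4. keep 'r'
Total edit operations: 1
Edit distance = 1


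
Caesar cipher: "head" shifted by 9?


Word: "head"
Shift: 9
Each letter → (letter + shift) mod 26:
  'h' (7) + 9 = 16 → 'q'
  'e' (4) + 9 = 13 → 'n'
  'a' (0) + 9 = 9 → 'j'
  'd' (3) + 9 = 12 → 'm'
Result = "qnjm"


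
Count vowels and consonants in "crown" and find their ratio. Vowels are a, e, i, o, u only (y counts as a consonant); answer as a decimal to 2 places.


Word: "crown"
Vowels (a,e,i,o,u): 1
Consonants: 4
Ratio = 1/4
= 0.25


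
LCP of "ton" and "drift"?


Word 1: "ton"
Word 2: "drift"
Comparing from start:
  Pos 0: 't' != 'd' (stop)
LCP = "" (length 0)


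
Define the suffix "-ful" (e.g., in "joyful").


Suffix: -ful
Example: joyful = joy + -ful
Meaning = full of


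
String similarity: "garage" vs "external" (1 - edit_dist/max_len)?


Word 1: "garage" (length 6)
Word 2: "external" (length 8)
One optimal edit sequence:
  1. insert 'e'  (+1)
  2. insert 'x'  (+1)
  3. substitute 'g' -> 't'  (+1)
  4. substitute 'a' -> 'e'  (+1)
  5. keep 'r'
  6. substitute 'a' -> 'n'  (+1)
  7. substitute 'g' -> 'a'  (+1)
  8. substitute 'e' -> 'l'  (+1)
Edit distance = 7
Max length = max(6, 8) = 8
Similarity = 1 - 7/8
= 0.1250


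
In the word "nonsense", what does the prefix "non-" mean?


Prefix: non-
Example: nonsense (non- + sense)
Meaning = not


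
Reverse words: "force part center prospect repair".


Original: "force part center prospect repair"
Words (1..n): force | part | center | prospect | repair
Reversed (n..1): repair | prospect | center | part | force
Result = "repair prospect center part force"


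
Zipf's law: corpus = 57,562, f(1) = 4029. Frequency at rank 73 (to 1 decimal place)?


Zipf's law: f(r) = f(1) / r
f(1) = 4029
f(73) = 4029 / 73
= 55.2 occurrences


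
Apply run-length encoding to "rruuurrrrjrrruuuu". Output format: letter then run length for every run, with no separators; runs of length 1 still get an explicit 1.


String: "rruuurrrrjrrruuuu"
Scanning for consecutive runs:
  'r' x 2
  'u' x 3
  'r' x 4
  'j' x 1
  'r' x 3
  'u' x 4
RLE = "r2u3r4j1r3u4"


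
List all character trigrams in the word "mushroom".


Word: "mushroom" (length 8)
Number of trigrams = 8 - 3 + 1 = 6
  Position 0: "mus"
  Position 1: "ush"
  Position 2: "shr"
  Position 3: "hro"
  Position 4: "roo"
  Position 5: "oom"
Trigrams = "mus", "ush", "shr", "hro", "roo", "oom"


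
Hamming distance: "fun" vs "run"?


Comparing character by character (same length = 3):
  Pos 0: 'f' vs 'r' !=
  Pos 1: 'u' vs 'u' =
  Pos 2: 'n' vs 'n' =
Hamming distance = 1


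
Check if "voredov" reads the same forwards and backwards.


Word: "voredov"
Reversed: "voderov"
Forward == Backward? voredov != voderov
Palindrome = No


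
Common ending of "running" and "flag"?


Word 1: "running"
Word 2: "flag"
Comparing from end:
  Pos -1: 'g' == 'g'
  Pos -2: 'n' != 'a' (stop)
LCS = "g" (length 1)


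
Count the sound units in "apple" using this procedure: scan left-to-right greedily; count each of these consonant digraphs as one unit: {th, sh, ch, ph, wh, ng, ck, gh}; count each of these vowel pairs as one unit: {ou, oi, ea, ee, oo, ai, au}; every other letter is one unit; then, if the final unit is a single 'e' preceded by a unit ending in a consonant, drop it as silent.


Word: "apple" (5 letters)
Left-to-right scan:
  [1] 'a' (letter)
  [2] 'p' (letter)
  [3] 'p' (letter)
  [4] 'l' (letter)
  [5] 'e' (letter)
Units from scan: 5
Final unit is 'e' after a consonant -> drop as silent (-1)
Sound units = 4 units


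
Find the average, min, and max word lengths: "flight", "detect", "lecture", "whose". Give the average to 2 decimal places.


Lengths: "flight"=6, "detect"=6, "lecture"=7, "whose"=5
Sum = 24, Count = 4
Average = 24/4 = 6.00
= avg=6.00, min=5, max=7


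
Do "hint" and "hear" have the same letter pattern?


Pattern of "hint": [0, 1, 2, 3]
Pattern of "hear": [0, 1, 2, 3]
Patterns match
Same pattern = Yes


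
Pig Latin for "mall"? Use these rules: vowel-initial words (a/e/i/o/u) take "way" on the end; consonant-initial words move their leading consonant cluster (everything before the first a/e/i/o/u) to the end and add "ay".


Word: "mall"
Starts with consonant(s) → move to end, add 'ay'
Consonant cluster: "m"
Pig Latin = "allmay"


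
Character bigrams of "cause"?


Word: "cause" (length 5)
Number of bigrams = 5 - 2 + 1 = 4
  Position 0: "ca"
  Position 1: "au"
  Position 2: "us"
  Position 3: "se"
Bigrams = "ca", "au", "us", "se"


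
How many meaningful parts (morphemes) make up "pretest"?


Word: "pretest"
Morphemes: pre- | test
Each morpheme carries meaning
= 2 morphemes


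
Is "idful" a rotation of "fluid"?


Word: "fluid", Candidate: "idful"
Method: check if candidate is substring of word+word
"fluidfluid" contains "idful"? No
Is rotation = No


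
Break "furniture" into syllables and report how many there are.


Word: "furniture"
Syllable breakdown: fur | ni | ture
Counting: 3 parts
= 3 syllables


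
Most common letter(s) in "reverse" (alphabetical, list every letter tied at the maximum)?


Word: "reverse"
Letter counts:
  'e': 3
  'r': 2
  's': 1
  'v': 1
Maximum count = 3
Most frequent = 'e' (3 times each)


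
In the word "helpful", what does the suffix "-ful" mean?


Suffix: -ful
As in: helpful -> help + -ful
Meaning = full of


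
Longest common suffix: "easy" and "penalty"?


Word 1: "easy"
Word 2: "penalty"
Comparing from end:
  Pos -1: 'y' == 'y'
  Pos -2: 's' != 't' (stop)
LCS = "y" (length 1)


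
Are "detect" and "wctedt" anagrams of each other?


Word 1: "detect" → sorted: cdeett
Word 2: "wctedt" → sorted: cdettw
Same letters? cdeett != cdettw
Anagram = No


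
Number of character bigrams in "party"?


Word: "party" (length 5)
Number of 2-grams = length - 2 + 1 = 5 - 2 + 1
= 4


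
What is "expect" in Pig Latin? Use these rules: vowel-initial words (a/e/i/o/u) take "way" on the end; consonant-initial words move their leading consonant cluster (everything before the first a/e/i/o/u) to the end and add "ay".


Word: "expect"
Starts with vowel → add 'way'
Pig Latin = "expectway"


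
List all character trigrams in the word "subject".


Word: "subject" (length 7)
Number of trigrams = 7 - 3 + 1 = 5
  Position 0: "sub"
  Position 1: "ubj"
  Position 2: "bje"
  Position 3: "jec"
  Position 4: "ect"
Trigrams = "sub", "ubj", "bje", "jec", "ect"


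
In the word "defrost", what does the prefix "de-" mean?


Prefix: de-
As in: defrost -> de- + frost
Meaning = remove / reverse


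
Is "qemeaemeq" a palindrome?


Word: "qemeaemeq"
Reversed: "qemeaemeq"
Forward == Backward? qemeaemeq == qemeaemeq
Palindrome = Yes


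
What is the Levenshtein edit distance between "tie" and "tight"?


Word 1: "tie" (length 3)
Word 2: "tight" (length 5)
One optimal edit sequence (insert/delete/substitute each cost 1):
  1. keep 't'
  2. keep 'i'
  3. insert 'g'  (+1)
  4. insert 'h'  (+1)
  5. substitute 'e' -> 't'  (+1)
Total edit operations: 3
Edit distance = 3


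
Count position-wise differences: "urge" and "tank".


Comparing character by character (same length = 4):
  Pos 0: 'u' vs 't' !=
  Pos 1: 'r' vs 'a' !=
  Pos 2: 'g' vs 'n' !=
  Pos 3: 'e' vs 'k' !=
Hamming distance = 4


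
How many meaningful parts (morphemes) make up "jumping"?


Word: "jumping"
Morphemes: jump / -ing
Each morpheme carries meaning
= 2 morphemes


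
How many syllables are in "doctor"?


Word: "doctor"
Syllable breakdown: doc · tor
Counting: 2 parts
= 2 syllables


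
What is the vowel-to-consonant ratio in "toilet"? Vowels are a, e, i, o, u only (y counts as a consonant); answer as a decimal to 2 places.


Word: "toilet"
Vowels (a,e,i,o,u): 3
Consonants: 3
Ratio = 3/3
= 1.00


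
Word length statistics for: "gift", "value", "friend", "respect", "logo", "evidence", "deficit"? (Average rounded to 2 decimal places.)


Lengths: "gift"=4, "value"=5, "friend"=6, "respect"=7, "logo"=4, "evidence"=8, "deficit"=7
Sum = 41, Count = 7
Average = 41/7 = 5.86
= avg=5.86, min=4, max=8


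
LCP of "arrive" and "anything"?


Word 1: "arrive"
Word 2: "anything"
Comparing from start:
  Pos 0: 'a' == 'a'
  Pos 1: 'r' != 'n' (stop)
LCP = "a" (length 1)


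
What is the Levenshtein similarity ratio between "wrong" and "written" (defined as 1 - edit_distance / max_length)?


Word 1: "wrong" (length 5)
Word 2: "written" (length 7)
One optimal edit sequence:
  1. keep 'w'
  2. keep 'r'
  3. insert 'i'  (+1)
  4. insert 't'  (+1)
  5. substitute 'o' -> 't'  (+1)
  6. substitute 'n' -> 'e'  (+1)
  7. substitute 'g' -> 'n'  (+1)
Edit distance = 5
Max length = max(5, 7) = 7
Similarity = 1 - 5/7
= 0.2857


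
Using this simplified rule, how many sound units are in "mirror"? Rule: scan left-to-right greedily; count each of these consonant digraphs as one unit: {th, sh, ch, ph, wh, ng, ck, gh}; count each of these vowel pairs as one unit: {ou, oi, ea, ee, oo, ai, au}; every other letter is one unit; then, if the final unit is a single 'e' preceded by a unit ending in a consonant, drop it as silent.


Word: "mirror" (6 letters)
Left-to-right scan:
  (1) 'm' (letter)
  (2) 'i' (letter)
  (3) 'r' (letter)
  (4) 'r' (letter)
  (5) 'o' (letter)
  (6) 'r' (letter)
Units from scan: 6
Sound units = 6 units


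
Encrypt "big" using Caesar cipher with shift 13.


Word: "big"
Shift: 13
Each letter → (letter + shift) mod 26:
  'b' (1) + 13 = 14 → 'o'
  'i' (8) + 13 = 21 → 'v'
  'g' (6) + 13 = 19 → 't'
Result = "ovt"


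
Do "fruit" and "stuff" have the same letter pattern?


Pattern of "fruit": [0, 1, 2, 3, 4]
Pattern of "stuff": [0, 1, 2, 3, 3]
Patterns do not match
Same pattern = No


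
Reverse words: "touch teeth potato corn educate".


Original: "touch teeth potato corn educate"
Words (1..n): touch | teeth | potato | corn | educate
Reversed (n..1): educate | corn | potato | teeth | touch
Result = "educate corn potato teeth touch"


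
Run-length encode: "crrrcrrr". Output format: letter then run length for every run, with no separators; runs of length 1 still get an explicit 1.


String: "crrrcrrr"
Scanning for consecutive runs:
  'c' x 1
  'r' x 3
  'c' x 1
  'r' x 3
RLE = "c1r3c1r3"


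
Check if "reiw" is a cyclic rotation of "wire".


Word: "wire", Candidate: "reiw"
Method: check if candidate is substring of word+word
"wirewire" contains "reiw"? No
Is rotation = No


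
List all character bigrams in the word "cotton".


Word: "cotton" (length 6)
Number of bigrams = 6 - 2 + 1 = 5
  Position 0: "co"
  Position 1: "ot"
  Position 2: "tt"
  Position 3: "to"
  Position 4: "on"
Bigrams = "co", "ot", "tt", "to", "on"


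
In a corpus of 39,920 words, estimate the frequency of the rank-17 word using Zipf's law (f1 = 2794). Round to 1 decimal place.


Zipf's law: f(r) = f(1) / r
f(1) = 2794
f(17) = 2794 / 17
= 164.4 occurrences


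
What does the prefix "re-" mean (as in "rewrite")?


Prefix: re-
As in: rewrite -> re- + write
Meaning = again


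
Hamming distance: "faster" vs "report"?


Comparing character by character (same length = 6):
  Pos 0: 'f' vs 'r' !=
  Pos 1: 'a' vs 'e' !=
  Pos 2: 's' vs 'p' !=
  Pos 3: 't' vs 'o' !=
  Pos 4: 'e' vs 'r' !=
  Pos 5: 'r' vs 't' !=
Hamming distance = 6


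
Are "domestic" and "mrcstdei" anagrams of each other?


Word 1: "domestic" → sorted: cdeimost
Word 2: "mrcstdei" → sorted: cdeimrst
Same letters? cdeimost != cdeimrst
Anagram = No


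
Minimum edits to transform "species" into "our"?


Word 1: "species" (length 7)
Word 2: "our" (length 3)
One optimal edit sequence (insert/delete/substitute each cost 1):
  1. delete 's'  (+1)
  2. delete 'p'  (+1)
  3. delete 'e'  (+1)
  4. delete 'c'  (+1)
  5. substitute 'i' -> 'o'  (+1)
  6. substitute 'e' -> 'u'  (+1)
  7. substitute 's' -> 'r'  (+1)
Total edit operations: 7
Edit distance = 7


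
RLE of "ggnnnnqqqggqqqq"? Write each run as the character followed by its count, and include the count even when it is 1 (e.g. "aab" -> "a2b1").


String: "ggnnnnqqqggqqqq"
Scanning for consecutive runs:
  'g' x 2
  'n' x 4
  'q' x 3
  'g' x 2
  'q' x 4
RLE = "g2n4q3g2q4"


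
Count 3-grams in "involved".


Word: "involved" (length 8)
Number of 3-grams = length - 3 + 1 = 8 - 3 + 1
= 6


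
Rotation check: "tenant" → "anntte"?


Word: "tenant", Candidate: "anntte"
Method: check if candidate is substring of word+word
"tenanttenant" contains "anntte"? No
Is rotation = No


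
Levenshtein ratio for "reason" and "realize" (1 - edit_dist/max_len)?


Word 1: "reason" (length 6)
Word 2: "realize" (length 7)
One optimal edit sequence:
  1. keep 'r'
  2. keep 'e'
  3. keep 'a'
  4. insert 'l'  (+1)
  5. substitute 's' -> 'i'  (+1)
  6. substitute 'o' -> 'z'  (+1)
  7. substitute 'n' -> 'e'  (+1)
Edit distance = 4
Max length = max(6, 7) = 7
Similarity = 1 - 4/7
= 0.4286


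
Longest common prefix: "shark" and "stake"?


Word 1: "shark"
Word 2: "stake"
Comparing from start:
  Pos 0: 's' == 's'
  Pos 1: 'h' != 't' (stop)
LCP = "s" (length 1)


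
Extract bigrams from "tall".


Word: "tall" (length 4)
Number of bigrams = 4 - 2 + 1 = 3
  Position 0: "ta"
  Position 1: "al"
  Position 2: "ll"
Bigrams = "ta", "al", "ll"


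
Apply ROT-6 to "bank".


Word: "bank"
Shift: 6
Each letter → (letter + shift) mod 26:
  'b' (1) + 6 = 7 → 'h'
  'a' (0) + 6 = 6 → 'g'
  'n' (13) + 6 = 19 → 't'
  'k' (10) + 6 = 16 → 'q'
Result = "hgtq"


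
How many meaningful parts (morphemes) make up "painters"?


Word: "painters"
Morphemes: paint | -er | -s
Each morpheme carries meaning
= 3 morphemes


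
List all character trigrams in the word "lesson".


Word: "lesson" (length 6)
Number of trigrams = 6 - 3 + 1 = 4
  Position 0: "les"
  Position 1: "ess"
  Position 2: "sso"
  Position 3: "son"
Trigrams = "les", "ess", "sso", "son"


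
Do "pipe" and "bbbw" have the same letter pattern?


Pattern of "pipe": [0, 1, 0, 2]
Pattern of "bbbw": [0, 0, 0, 1]
Patterns do not match
Same pattern = No


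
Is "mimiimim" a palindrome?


Word: "mimiimim"
Reversed: "mimiimim"
Forward == Backward? mimiimim == mimiimim
Palindrome = Yes


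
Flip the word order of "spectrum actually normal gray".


Original: "spectrum actually normal gray"
Words (1..n): spectrum | actually | normal | gray
Reversed (n..1): gray | normal | actually | spectrum
Result = "gray normal actually spectrum"


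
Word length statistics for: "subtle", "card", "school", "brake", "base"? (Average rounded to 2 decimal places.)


Lengths: "subtle"=6, "card"=4, "school"=6, "brake"=5, "base"=4
Sum = 25, Count = 5
Average = 25/5 = 5.00
= avg=5.00, min=4, max=6


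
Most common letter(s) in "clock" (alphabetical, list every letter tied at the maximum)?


Word: "clock"
Letter counts:
  'c': 2
  'k': 1
  'l': 1
  'o': 1
Maximum count = 2
Most frequent = 'c' (2 times each)


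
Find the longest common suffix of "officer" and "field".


Word 1: "officer"
Word 2: "field"
Comparing from end:
  Pos -1: 'r' != 'd' (stop)
LCS = "" (length 0)


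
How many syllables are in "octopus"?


Word: "octopus"
Syllable breakdown: oc · to · pus
Counting: 3 parts
= 3 syllables


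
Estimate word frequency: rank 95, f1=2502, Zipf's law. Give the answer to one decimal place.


Zipf's law: f(r) = f(1) / r
f(1) = 2502
f(95) = 2502 / 95
= 26.3 occurrences


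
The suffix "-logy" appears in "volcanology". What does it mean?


Suffix: -logy
Example: volcanology = volcano + -logy
Meaning = study of


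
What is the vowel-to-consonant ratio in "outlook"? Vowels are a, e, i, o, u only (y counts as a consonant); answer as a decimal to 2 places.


Word: "outlook"
Vowels (a,e,i,o,u): 4
Consonants: 3
Ratio = 4/3
= 1.33


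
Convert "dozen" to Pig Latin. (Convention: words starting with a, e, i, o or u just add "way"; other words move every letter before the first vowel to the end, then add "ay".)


Word: "dozen"
Starts with consonant(s) → move to end, add 'ay'
Consonant cluster: "d"
Pig Latin = "ozenday"


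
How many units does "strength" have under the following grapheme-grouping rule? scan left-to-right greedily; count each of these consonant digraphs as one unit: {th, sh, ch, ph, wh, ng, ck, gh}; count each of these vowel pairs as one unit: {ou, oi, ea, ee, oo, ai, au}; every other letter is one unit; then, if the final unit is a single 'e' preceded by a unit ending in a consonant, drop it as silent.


Word: "strength" (8 letters)
Left-to-right scan:
  1. 's' (letter)
  2. 't' (letter)
  3. 'r' (letter)
  4. 'e' (letter)
  5. 'ng' (digraph)
  6. 'th' (digraph)
Units from scan: 6
Sound units = 6 units


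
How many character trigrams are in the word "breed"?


Word: "breed" (length 5)
Number of 3-grams = length - 3 + 1 = 5 - 3 + 1
= 3


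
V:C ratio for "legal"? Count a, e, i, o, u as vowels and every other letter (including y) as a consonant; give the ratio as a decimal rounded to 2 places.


Word: "legal"
Vowels (a,e,i,o,u): 2
Consonants: 3
Ratio = 2/3
= 0.67


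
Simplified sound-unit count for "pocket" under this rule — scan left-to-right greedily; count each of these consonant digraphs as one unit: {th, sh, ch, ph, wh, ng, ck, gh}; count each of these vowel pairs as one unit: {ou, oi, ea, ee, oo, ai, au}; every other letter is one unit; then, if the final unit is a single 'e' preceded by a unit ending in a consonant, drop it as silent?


Word: "pocket" (6 letters)
Left-to-right scan:
  (1) 'p' (letter)
  (2) 'o' (letter)
  (3) 'ck' (digraph)
  (4) 'e' (letter)
  (5) 't' (letter)
Units from scan: 5
Sound units = 5 units


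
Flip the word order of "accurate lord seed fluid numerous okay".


Original: "accurate lord seed fluid numerous okay"
Words (1..n): accurate | lord | seed | fluid | numerous | okay
Reversed (n..1): okay | numerous | fluid | seed | lord | accurate
Result = "okay numerous fluid seed lord accurate"


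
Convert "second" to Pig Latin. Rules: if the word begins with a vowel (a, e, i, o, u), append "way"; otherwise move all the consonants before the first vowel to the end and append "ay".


Word: "second"
Starts with consonant(s) → move to end, add 'ay'
Consonant cluster: "s"
Pig Latin = "econdsay"


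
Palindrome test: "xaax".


Word: "xaax"
Reversed: "xaax"
Forward == Backward? xaax == xaax
Palindrome = Yes


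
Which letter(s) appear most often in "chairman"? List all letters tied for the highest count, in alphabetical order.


Word: "chairman"
Letter counts:
  'a': 2
  'c': 1
  'h': 1
  'i': 1
  'm': 1
  'n': 1
  'r': 1
Maximum count = 2
Most frequent = 'a' (2 times each)


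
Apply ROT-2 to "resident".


Word: "resident"
Shift: 2
Each letter → (letter + shift) mod 26:
  'r' (17) + 2 = 19 → 't'
  'e' (4) + 2 = 6 → 'g'
  's' (18) + 2 = 20 → 'u'
  'i' (8) + 2 = 10 → 'k'
  'd' (3) + 2 = 5 → 'f'
  'e' (4) + 2 = 6 → 'g'
  'n' (13) + 2 = 15 → 'p'
  't' (19) + 2 = 21 → 'v'
Result = "tgukfgpv"


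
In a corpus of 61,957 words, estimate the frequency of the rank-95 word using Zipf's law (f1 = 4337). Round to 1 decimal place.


Zipf's law: f(r) = f(1) / r
f(1) = 4337
f(95) = 4337 / 95
= 45.7 occurrences


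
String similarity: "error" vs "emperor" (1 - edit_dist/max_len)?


Word 1: "error" (length 5)
Word 2: "emperor" (length 7)
One optimal edit sequence:
  1. keep 'e'
  2. insert 'm'  (+1)
  3. insert 'p'  (+1)
  4. substitute 'r' -> 'e'  (+1)
  5. keep 'r'
  6. keep 'o'
  7. keep 'r'
Edit distance = 3
Max length = max(5, 7) = 7
Similarity = 1 - 3/7
= 0.5714


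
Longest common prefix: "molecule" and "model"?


Word 1: "molecule"
Word 2: "model"
Comparing from start:
  Pos 0: 'm' == 'm'
  Pos 1: 'o' == 'o'
  Pos 2: 'l' != 'd' (stop)
LCP = "mo" (length 2)


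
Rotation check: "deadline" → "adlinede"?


Word: "deadline", Candidate: "adlinede"
Method: check if candidate is substring of word+word
"deadlinedeadline" contains "adlinede"? Yes
Is rotation = Yes


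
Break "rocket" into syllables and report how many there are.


Word: "rocket"
Syllable breakdown: rock | et
Counting: 2 parts
= 2 syllables


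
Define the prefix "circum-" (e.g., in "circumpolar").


Prefix: circum-
Example: circumpolar = circum- + polar
Meaning = around


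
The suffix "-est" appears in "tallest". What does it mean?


Suffix: -est
Example: tallest = tall + -est
Meaning = most


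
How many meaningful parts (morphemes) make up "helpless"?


Word: "helpless"
Morphemes: help / -less
Each morpheme carries meaning
= 2 morphemes


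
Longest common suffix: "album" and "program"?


Word 1: "album"
Word 2: "program"
Comparing from end:
  Pos -1: 'm' == 'm'
  Pos -2: 'u' != 'a' (stop)
LCS = "m" (length 1)


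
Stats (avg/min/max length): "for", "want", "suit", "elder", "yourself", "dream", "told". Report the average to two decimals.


Lengths: "for"=3, "want"=4, "suit"=4, "elder"=5, "yourself"=8, "dream"=5, "told"=4
Sum = 33, Count = 7
Average = 33/7 = 4.71
= avg=4.71, min=3, max=8


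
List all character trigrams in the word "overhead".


Word: "overhead" (length 8)
Number of trigrams = 8 - 3 + 1 = 6
  Position 0: "ove"
  Position 1: "ver"
  Position 2: "erh"
  Position 3: "rhe"
  Position 4: "hea"
  Position 5: "ead"
Trigrams = "ove", "ver", "erh", "rhe", "hea", "ead"


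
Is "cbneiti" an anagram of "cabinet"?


Word 1: "cabinet" → sorted: abceint
Word 2: "cbneiti" → sorted: bceiint
Same letters? abceint != bceiint
Anagram = No


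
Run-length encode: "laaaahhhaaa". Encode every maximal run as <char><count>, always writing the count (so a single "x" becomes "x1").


String: "laaaahhhaaa"
Scanning for consecutive runs:
  'l' x 1
  'a' x 4
  'h' x 3
  'a' x 3
RLE = "l1a4h3a3"


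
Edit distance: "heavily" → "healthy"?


Word 1: "heavily" (length 7)
Word 2: "healthy" (length 7)
One optimal edit sequence (insert/delete/substitute each cost 1):
  1. keep 'h'
  2. keep 'e'
  3. keep 'a'
  4. substitute 'v' -> 'l'  (+1)
  5. substitute 'i' -> 't'  (+1)
  6. substitute 'l' -> 'h'  (+1)
  7. keep 'y'
Total edit operations: 3
Edit distance = 3


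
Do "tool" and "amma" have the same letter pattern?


Pattern of "tool": [0, 1, 1, 2]
Pattern of "amma": [0, 1, 1, 0]
Patterns do not match
Same pattern = No


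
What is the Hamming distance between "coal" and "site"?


Comparing character by character (same length = 4):
  Pos 0: 'c' vs 's' !=
  Pos 1: 'o' vs 'i' !=
  Pos 2: 'a' vs 't' !=
  Pos 3: 'l' vs 'e' !=
Hamming distance = 4


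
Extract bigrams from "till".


Word: "till" (length 4)
Number of bigrams = 4 - 2 + 1 = 3
  Position 0: "ti"
  Position 1: "il"
  Position 2: "ll"
Bigrams = "ti", "il", "ll"


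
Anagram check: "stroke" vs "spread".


Word 1: "stroke" → sorted: ekorst
Word 2: "spread" → sorted: adeprs
Same letters? ekorst != adeprs
Anagram = No


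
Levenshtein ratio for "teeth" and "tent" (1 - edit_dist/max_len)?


Word 1: "teeth" (length 5)
Word 2: "tent" (length 4)
One optimal edit sequence:
  1. keep 't'
  2. keep 'e'
  3. substitute 'e' -> 'n'  (+1)
  4. keep 't'
  5. delete 'h'  (+1)
Edit distance = 2
Max length = max(5, 4) = 5
Similarity = 1 - 2/5
= 0.6000


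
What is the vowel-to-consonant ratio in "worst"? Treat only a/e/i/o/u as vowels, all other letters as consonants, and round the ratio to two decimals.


Word: "worst"
Vowels (a,e,i,o,u): 1
Consonants: 4
Ratio = 1/4
= 0.25


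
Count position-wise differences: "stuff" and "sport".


Comparing character by character (same length = 5):
  Pos 0: 's' vs 's' =
  Pos 1: 't' vs 'p' !=
  Pos 2: 'u' vs 'o' !=
  Pos 3: 'f' vs 'r' !=
  Pos 4: 'f' vs 't' !=
Hamming distance = 4


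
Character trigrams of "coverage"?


Word: "coverage" (length 8)
Number of trigrams = 8 - 3 + 1 = 6
  Position 0: "cov"
  Position 1: "ove"
  Position 2: "ver"
  Position 3: "era"
  Position 4: "rag"
  Position 5: "age"
Trigrams = "cov", "ove", "ver", "era", "rag", "age"


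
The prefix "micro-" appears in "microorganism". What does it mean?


Prefix: micro-
As in: microorganism -> micro- + organism
Meaning = small


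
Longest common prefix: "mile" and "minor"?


Word 1: "mile"
Word 2: "minor"
Comparing from start:
  Pos 0: 'm' == 'm'
  Pos 1: 'i' == 'i'
  Pos 2: 'l' != 'n' (stop)
LCP = "mi" (length 2)


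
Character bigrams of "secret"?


Word: "secret" (length 6)
Number of bigrams = 6 - 2 + 1 = 5
  Position 0: "se"
  Position 1: "ec"
  Position 2: "cr"
  Position 3: "re"
  Position 4: "et"
Bigrams = "se", "ec", "cr", "re", "et"


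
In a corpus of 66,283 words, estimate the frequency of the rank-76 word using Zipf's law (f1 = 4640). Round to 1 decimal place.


Zipf's law: f(r) = f(1) / r
f(1) = 4640
f(76) = 4640 / 76
= 61.1 occurrences


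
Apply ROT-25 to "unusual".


Word: "unusual"
Shift: 25
Each letter → (letter + shift) mod 26:
  'u' (20) + 25 = 19 → 't'
  'n' (13) + 25 = 12 → 'm'
  'u' (20) + 25 = 19 → 't'
  's' (18) + 25 = 17 → 'r'
  'u' (20) + 25 = 19 → 't'
  'a' (0) + 25 = 25 → 'z'
  'l' (11) + 25 = 10 → 'k'
Result = "tmtrtzk"


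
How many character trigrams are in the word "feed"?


Word: "feed" (length 4)
Number of 3-grams = length - 3 + 1 = 4 - 3 + 1
= 2


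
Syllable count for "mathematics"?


Word: "mathematics"
Syllable breakdown: math / e / mat / ics
Counting: 4 parts
= 4 syllables


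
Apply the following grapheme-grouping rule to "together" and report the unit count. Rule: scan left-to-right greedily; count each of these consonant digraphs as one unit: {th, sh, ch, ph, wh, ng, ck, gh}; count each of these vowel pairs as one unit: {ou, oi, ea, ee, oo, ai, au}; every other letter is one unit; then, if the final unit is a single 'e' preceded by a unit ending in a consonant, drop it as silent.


Word: "together" (8 letters)
Left-to-right scan:
  (1) 't' (letter)
  (2) 'o' (letter)
  (3) 'g' (letter)
  (4) 'e' (letter)
  (5) 'th' (digraph)
  (6) 'e' (letter)
  (7) 'r' (letter)
Units from scan: 7
Sound units = 7 units


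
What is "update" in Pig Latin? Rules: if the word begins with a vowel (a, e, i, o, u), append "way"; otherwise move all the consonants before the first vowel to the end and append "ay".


Word: "update"
Starts with vowel → add 'way'
Pig Latin = "updateway"


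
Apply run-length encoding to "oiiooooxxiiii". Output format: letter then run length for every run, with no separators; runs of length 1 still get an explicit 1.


String: "oiiooooxxiiii"
Scanning for consecutive runs:
  'o' x 1
  'i' x 2
  'o' x 4
  'x' x 2
  'i' x 4
RLE = "o1i2o4x2i4"


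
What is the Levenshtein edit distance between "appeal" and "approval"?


Word 1: "appeal" (length 6)
Word 2: "approval" (length 8)
One optimal edit sequence (insert/delete/substitute each cost 1):
  1. keep 'a'
  2. keep 'p'
  3. keep 'p'
  4. insert 'r'  (+1)
  5. insert 'o'  (+1)
  6. substitute 'e' -> 'v'  (+1)
  7. keep 'a'
  8. keep 'l'
Total edit operations: 3
Edit distance = 3


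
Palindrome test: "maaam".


Word: "maaam"
Reversed: "maaam"
Forward == Backward? maaam == maaam
Palindrome = Yes


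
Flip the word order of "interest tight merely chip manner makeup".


Original: "interest tight merely chip manner makeup"
Words (1..n): interest | tight | merely | chip | manner | makeup
Reversed (n..1): makeup | manner | chip | merely | tight | interest
Result = "makeup manner chip merely tight interest"


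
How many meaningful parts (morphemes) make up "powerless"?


Word: "powerless"
Morphemes: power + -less
Each morpheme carries meaning
= 2 morphemes


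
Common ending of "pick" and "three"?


Word 1: "pick"
Word 2: "three"
Comparing from end:
  Pos -1: 'k' != 'e' (stop)
LCS = "" (length 0)


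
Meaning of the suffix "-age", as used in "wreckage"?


Suffix: -age
Example: wreckage (wreck + -age)
Meaning = result / collection


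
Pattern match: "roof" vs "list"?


Pattern of "roof": [0, 1, 1, 2]
Pattern of "list": [0, 1, 2, 3]
Patterns do not match
Same pattern = No


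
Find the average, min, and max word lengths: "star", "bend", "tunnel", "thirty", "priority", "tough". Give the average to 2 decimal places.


Lengths: "star"=4, "bend"=4, "tunnel"=6, "thirty"=6, "priority"=8, "tough"=5
Sum = 33, Count = 6
Average = 33/6 = 5.50
= avg=5.50, min=4, max=8


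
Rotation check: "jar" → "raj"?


Word: "jar", Candidate: "raj"
Method: check if candidate is substring of word+word
"jarjar" contains "raj"? No
Is rotation = No


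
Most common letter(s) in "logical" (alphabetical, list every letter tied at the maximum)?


Word: "logical"
Letter counts:
  'a': 1
  'c': 1
  'g': 1
  'i': 1
  'l': 2
  'o': 1
Maximum count = 2
Most frequent = 'l' (2 times each)


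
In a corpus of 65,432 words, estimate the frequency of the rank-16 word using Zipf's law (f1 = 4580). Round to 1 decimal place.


Zipf's law: f(r) = f(1) / r
f(1) = 4580
f(16) = 4580 / 16
= 286.3 occurrences


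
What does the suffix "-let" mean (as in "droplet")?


Suffix: -let
As in: droplet -> drop + -let
Meaning = small


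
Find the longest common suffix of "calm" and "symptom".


Word 1: "calm"
Word 2: "symptom"
Comparing from end:
  Pos -1: 'm' == 'm'
  Pos -2: 'l' != 'o' (stop)
LCS = "m" (length 1)


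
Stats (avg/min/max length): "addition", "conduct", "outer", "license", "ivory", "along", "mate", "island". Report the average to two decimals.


Lengths: "addition"=8, "conduct"=7, "outer"=5, "license"=7, "ivory"=5, "along"=5, "mate"=4, "island"=6
Sum = 47, Count = 8
Average = 47/8 = 5.88
= avg=5.88, min=4, max=8


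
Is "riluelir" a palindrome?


Word: "riluelir"
Reversed: "rileulir"
Forward == Backward? riluelir != rileulir
Palindrome = No


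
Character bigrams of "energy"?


Word: "energy" (length 6)
Number of bigrams = 6 - 2 + 1 = 5
  Position 0: "en"
  Position 1: "ne"
  Position 2: "er"
  Position 3: "rg"
  Position 4: "gy"
Bigrams = "en", "ne", "er", "rg", "gy"


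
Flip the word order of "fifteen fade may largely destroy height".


Original: "fifteen fade may largely destroy height"
Words (1..n): fifteen | fade | may | largely | destroy | height
Reversed (n..1): height | destroy | largely | may | fade | fifteen
Result = "height destroy largely may fade fifteen"


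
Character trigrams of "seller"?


Word: "seller" (length 6)
Number of trigrams = 6 - 3 + 1 = 4
  Position 0: "sel"
  Position 1: "ell"
  Position 2: "lle"
  Position 3: "ler"
Trigrams = "sel", "ell", "lle", "ler"


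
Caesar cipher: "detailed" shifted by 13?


Word: "detailed"
Shift: 13
Each letter → (letter + shift) mod 26:
  'd' (3) + 13 = 16 → 'q'
  'e' (4) + 13 = 17 → 'r'
  't' (19) + 13 = 6 → 'g'
  'a' (0) + 13 = 13 → 'n'
  'i' (8) + 13 = 21 → 'v'
  'l' (11) + 13 = 24 → 'y'
  'e' (4) + 13 = 17 → 'r'
  'd' (3) + 13 = 16 → 'q'
Result = "qrgnvyrq"


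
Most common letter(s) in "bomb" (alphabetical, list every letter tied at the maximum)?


Word: "bomb"
Letter counts:
  'b': 2
  'm': 1
  'o': 1
Maximum count = 2
Most frequent = 'b' (2 times each)


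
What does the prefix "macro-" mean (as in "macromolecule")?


Prefix: macro-
Example: macromolecule (macro- + molecule)
Meaning = large


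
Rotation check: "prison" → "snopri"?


Word: "prison", Candidate: "snopri"
Method: check if candidate is substring of word+word
"prisonprison" contains "snopri"? No
Is rotation = No


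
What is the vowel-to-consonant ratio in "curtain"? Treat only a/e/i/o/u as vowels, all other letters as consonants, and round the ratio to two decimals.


Word: "curtain"
Vowels (a,e,i,o,u): 3
Consonants: 4
Ratio = 3/4
= 0.75


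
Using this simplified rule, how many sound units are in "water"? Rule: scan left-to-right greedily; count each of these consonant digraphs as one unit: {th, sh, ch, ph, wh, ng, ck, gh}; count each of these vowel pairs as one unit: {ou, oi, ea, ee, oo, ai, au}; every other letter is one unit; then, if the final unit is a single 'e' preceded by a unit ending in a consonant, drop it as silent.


Word: "water" (5 letters)
Left-to-right scan:
  [1] 'w' (letter)
  [2] 'a' (letter)
  [3] 't' (letter)
  [4] 'e' (letter)
  [5] 'r' (letter)
Units from scan: 5
Sound units = 5 units


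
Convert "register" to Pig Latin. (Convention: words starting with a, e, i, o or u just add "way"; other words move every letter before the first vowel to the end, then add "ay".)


Word: "register"
Starts with consonant(s) → move to end, add 'ay'
Consonant cluster: "r"
Pig Latin = "egisterray"


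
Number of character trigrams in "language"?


Word: "language" (length 8)
Number of 3-grams = length - 3 + 1 = 8 - 3 + 1
= 6


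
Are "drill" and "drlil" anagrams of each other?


Word 1: "drill" → sorted: dillr
Word 2: "drlil" → sorted: dillr
Same letters? dillr == dillr
Anagram = Yes


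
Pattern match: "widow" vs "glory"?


Pattern of "widow": [0, 1, 2, 3, 0]
Pattern of "glory": [0, 1, 2, 3, 4]
Patterns do not match
Same pattern = No


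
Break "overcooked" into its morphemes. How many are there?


Word: "overcooked"
Morphemes: over- + cook + -ed
Each morpheme carries meaning
= 3 morphemes


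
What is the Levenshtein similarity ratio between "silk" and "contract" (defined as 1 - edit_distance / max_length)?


Word 1: "silk" (length 4)
Word 2: "contract" (length 8)
One optimal edit sequence:
  1. insert 'c'  (+1)
  2. insert 'o'  (+1)
  3. insert 'n'  (+1)
  4. insert 't'  (+1)
  5. substitute 's' -> 'r'  (+1)
  6. substitute 'i' -> 'a'  (+1)
  7. substitute 'l' -> 'c'  (+1)
  8. substitute 'k' -> 't'  (+1)
Edit distance = 8
Max length = max(4, 8) = 8
Similarity = 1 - 8/8
= 0.0000


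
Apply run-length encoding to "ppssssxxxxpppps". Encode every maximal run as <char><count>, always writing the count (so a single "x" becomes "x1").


String: "ppssssxxxxpppps"
Scanning for consecutive runs:
  'p' x 2
  's' x 4
  'x' x 4
  'p' x 4
  's' x 1
RLE = "p2s4x4p4s1"


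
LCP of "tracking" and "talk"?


Word 1: "tracking"
Word 2: "talk"
Comparing from start:
  Pos 0: 't' == 't'
  Pos 1: 'r' != 'a' (stop)
LCP = "t" (length 1)


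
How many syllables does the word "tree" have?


Word: "tree"
Syllable breakdown: tree
Counting: 1 part
= 1 syllable


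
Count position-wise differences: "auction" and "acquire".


Comparing character by character (same length = 7):
  Pos 0: 'a' vs 'a' =
  Pos 1: 'u' vs 'c' !=
  Pos 2: 'c' vs 'q' !=
  Pos 3: 't' vs 'u' !=
  Pos 4: 'i' vs 'i' =
  Pos 5: 'o' vs 'r' !=
  Pos 6: 'n' vs 'e' !=
Hamming distance = 5


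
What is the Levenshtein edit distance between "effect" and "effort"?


Word 1: "effect" (length 6)
Word 2: "effort" (length 6)
One optimal edit sequence (insert/delete/substitute each cost 1):
  1. keep 'e'
  2. keep 'f'
  3. keep 'f'
  4. substitute 'e' -> 'o'  (+1)
  5. substitute 'c' -> 'r'  (+1)
  6. keep 't'
Total edit operations: 2
Edit distance = 2


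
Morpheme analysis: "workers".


Word: "workers"
Morphemes: work | -er | -s
Each morpheme carries meaning
= 3 morphemes


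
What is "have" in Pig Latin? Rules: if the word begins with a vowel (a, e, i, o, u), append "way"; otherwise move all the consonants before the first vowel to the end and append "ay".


Word: "have"
Starts with consonant(s) → move to end, add 'ay'
Consonant cluster: "h"
Pig Latin = "avehay"


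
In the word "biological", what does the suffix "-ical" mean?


Suffix: -ical
As in: biological -> biology + -ical, with a spelling change
Meaning = relating to


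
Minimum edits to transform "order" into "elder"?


Word 1: "order" (length 5)
Word 2: "elder" (length 5)
One optimal edit sequence (insert/delete/substitute each cost 1):
  1. substitute 'o' -> 'e'  (+1)
  2. substitute 'r' -> 'l'  (+1)
  3. keep 'd'
  4. keep 'e'
  5. keep 'r'
Total edit operations: 2
Edit distance = 2


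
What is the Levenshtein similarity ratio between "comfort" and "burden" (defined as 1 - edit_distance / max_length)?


Word 1: "comfort" (length 7)
Word 2: "burden" (length 6)
One optimal edit sequence:
  1. delete 'c'  (+1)
  2. substitute 'o' -> 'b'  (+1)
  3. substitute 'm' -> 'u'  (+1)
  4. substitute 'f' -> 'r'  (+1)
  5. substitute 'o' -> 'd'  (+1)
  6. substitute 'r' -> 'e'  (+1)
  7. substitute 't' -> 'n'  (+1)
Edit distance = 7
Max length = max(7, 6) = 7
Similarity = 1 - 7/7
= 0.0000


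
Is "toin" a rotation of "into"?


Word: "into", Candidate: "toin"
Method: check if candidate is substring of word+word
"intointo" contains "toin"? Yes
Is rotation = Yes


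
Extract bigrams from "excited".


Word: "excited" (length 7)
Number of bigrams = 7 - 2 + 1 = 6
  Position 0: "ex"
  Position 1: "xc"
  Position 2: "ci"
  Position 3: "it"
  Position 4: "te"
  Position 5: "ed"
Bigrams = "ex", "xc", "ci", "it", "te", "ed"


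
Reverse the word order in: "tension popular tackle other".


Original: "tension popular tackle other"
Words (1..n): tension | popular | tackle | other
Reversed (n..1): other | tackle | popular | tension
Result = "other tackle popular tension"


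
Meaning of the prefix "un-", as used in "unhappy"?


Prefix: un-
Example: unhappy (un- + happy)
Meaning = not / reverse


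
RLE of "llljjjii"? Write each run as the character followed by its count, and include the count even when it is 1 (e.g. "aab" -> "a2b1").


String: "llljjjii"
Scanning for consecutive runs:
  'l' x 3
  'j' x 3
  'i' x 2
RLE = "l3j3i2"
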